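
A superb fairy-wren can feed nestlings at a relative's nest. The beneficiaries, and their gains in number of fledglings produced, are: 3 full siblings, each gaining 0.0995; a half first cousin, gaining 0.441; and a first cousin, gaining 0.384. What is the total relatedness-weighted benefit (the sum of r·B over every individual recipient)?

r to a full sibling = 0.5 (full sibs share both parents — two paths of length 2: r = 2·(1/2)^2 = 1/2).
r to a half first cousin = 1/16 (half first cousins share one grandparent — one path of length 4: r = (1/2)^4 = 1/16).
r to a first cousin = 0.125 (first cousins share one grandparent pair — two paths of length 4: r = 2·(1/2)^4 = 1/8).
Summing one r·B term per recipient: 3·0.5·0.0995 + 1·0.0625·0.441 + 1·0.125·0.384 = 0.2248125.

0.2248125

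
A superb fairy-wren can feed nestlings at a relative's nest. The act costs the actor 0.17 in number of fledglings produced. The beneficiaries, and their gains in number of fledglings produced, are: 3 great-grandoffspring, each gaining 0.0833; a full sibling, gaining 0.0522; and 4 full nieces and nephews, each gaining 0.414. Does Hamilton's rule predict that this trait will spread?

Yes

Hamilton's rule: the trait is favored when the sum of r·B over every recipient exceeds the actor's cost C.
r to a great-grandoffspring = 1/8 (three parent–offspring links: r = (1/2)^3 = 1/8).
r to a full sibling = 1/2 (full sibs share both parents — two paths of length 2: r = 2·(1/2)^2 = 1/2).
r to a full niece or nephew = 0.25 (full aunt/uncle↔niece/nephew: two paths of length 3 through the shared grandparent pair: r = 2·(1/2)^3 = 1/4).
Summing one r·B term per recipient: 3·0.125·0.0833 + 1·0.5·0.0522 + 4·0.25·0.414 = 0.4713375.
0.4713375 > 0.17: the indirect benefit exceeds the cost.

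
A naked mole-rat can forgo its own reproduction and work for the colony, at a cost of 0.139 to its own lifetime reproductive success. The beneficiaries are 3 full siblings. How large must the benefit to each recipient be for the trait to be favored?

r to a full sibling = 0.5 (full sibs share both parents — two paths of length 2: r = 2·(1/2)^2 = 1/2).
Hamilton's rule with n recipients of equal r: n·r·B > C, so B > C/(n·r) = 0.139/(3·0.5) = 0.0927.

0.0927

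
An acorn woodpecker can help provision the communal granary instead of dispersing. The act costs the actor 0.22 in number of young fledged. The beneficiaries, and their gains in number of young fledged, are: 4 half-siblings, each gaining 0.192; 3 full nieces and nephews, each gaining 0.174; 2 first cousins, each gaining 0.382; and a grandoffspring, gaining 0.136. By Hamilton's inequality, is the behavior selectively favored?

Yes

Hamilton's rule: the trait is favored when the sum of r·B over every recipient exceeds the actor's cost C.
r to a half-sibling = 1/4 (half-sibs share one parent — one path of length 2: r = (1/2)^2 = 1/4).
r to a full niece or nephew = 0.25 (full aunt/uncle↔niece/nephew: two paths of length 3 through the shared grandparent pair: r = 2·(1/2)^3 = 1/4).
r to a first cousin = 1/8 (first cousins share one grandparent pair — two paths of length 4: r = 2·(1/2)^4 = 1/8).
r to a grandoffspring = 1/4 (two parent–offspring links: r = (1/2)^2 = 1/4).
Summing one r·B term per recipient: 4·0.25·0.192 + 3·0.25·0.174 + 2·0.125·0.382 + 1·0.25·0.136 = 0.452.
0.452 > 0.22: the indirect benefit exceeds the cost.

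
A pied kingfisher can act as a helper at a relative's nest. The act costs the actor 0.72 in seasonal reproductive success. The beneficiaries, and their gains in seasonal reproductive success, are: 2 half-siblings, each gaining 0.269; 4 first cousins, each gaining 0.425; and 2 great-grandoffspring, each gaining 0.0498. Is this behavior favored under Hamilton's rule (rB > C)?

Hamilton's rule: the trait is favored when the sum of r·B over every recipient exceeds the actor's cost C.
r to a half-sibling = 1/4 (half-sibs share one parent — one path of length 2: r = (1/2)^2 = 1/4).
r to a first cousin = 1/8 (first cousins share one grandparent pair — two paths of length 4: r = 2·(1/2)^4 = 1/8).
r to a great-grandoffspring = 1/8 (three parent–offspring links: r = (1/2)^3 = 1/8).
Summing one r·B term per recipient: 2·0.25·0.269 + 4·0.125·0.425 + 2·0.125·0.0498 = 0.35945.
0.35945 < 0.72: the indirect benefit is less than the cost.

No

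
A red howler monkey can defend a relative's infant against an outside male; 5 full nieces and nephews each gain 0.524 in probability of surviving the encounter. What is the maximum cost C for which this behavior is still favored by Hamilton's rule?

r to a full niece or nephew = 0.25 (full aunt/uncle↔niece/nephew: two paths of length 3 through the shared grandparent pair: r = 2·(1/2)^3 = 1/4).
Hamilton's rule: n·r·B > C, so the trait is favored while C < n·r·B = 5·0.25·0.524 = 0.655.

0.655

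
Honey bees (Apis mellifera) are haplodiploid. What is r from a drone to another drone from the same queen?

Haploid brothers each carry a random half of the queen's diploid genome, so on average they share half: r = 1/2.

0.5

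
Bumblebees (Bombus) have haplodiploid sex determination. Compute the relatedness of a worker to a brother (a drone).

0.25

Her haploid brother carries none of their father's genes and a random half of their mother's genome; that half matches the maternal half of her own genome with probability 1/2: r = 1/2 · 1/2 = 1/4.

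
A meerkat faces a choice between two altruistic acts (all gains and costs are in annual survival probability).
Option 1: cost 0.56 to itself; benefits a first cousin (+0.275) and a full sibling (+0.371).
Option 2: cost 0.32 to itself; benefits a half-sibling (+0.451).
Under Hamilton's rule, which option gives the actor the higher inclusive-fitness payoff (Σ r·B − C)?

Option 2

Option 1: r to a first cousin = 0.125.
Option 1: r to a full sibling = 0.5.
Option 1: Σ r·B − C = (1·0.125·0.275 + 1·0.5·0.371) − 0.56 = -0.340125.
Option 2: r to a half-sibling = 0.25.
Option 2: Σ r·B − C = (1·0.25·0.451) − 0.32 = -0.20725.
Option 2 has the higher net inclusive-fitness payoff.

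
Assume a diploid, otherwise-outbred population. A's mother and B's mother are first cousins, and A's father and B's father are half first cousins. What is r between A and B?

0.046875

With two independent routes of shared ancestry, r is the sum of the two contributions.
A and B are related in two ways: second cousins through their mothers (r = 1/32) and half second cousins through their fathers (r = 1/64).
r = 1/32 + 1/64 = 0.046875.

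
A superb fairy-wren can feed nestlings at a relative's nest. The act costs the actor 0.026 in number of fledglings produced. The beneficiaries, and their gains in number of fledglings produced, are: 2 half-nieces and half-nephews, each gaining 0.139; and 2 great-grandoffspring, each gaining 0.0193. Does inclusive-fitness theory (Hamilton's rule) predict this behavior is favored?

Yes

Hamilton's rule: the trait is favored when the sum of r·B over every recipient exceeds the actor's cost C.
r to a half-niece or half-nephew = 0.125 (half-aunt/uncle↔niece/nephew: one path of length 3: r = (1/2)^3 = 1/8).
r to a great-grandoffspring = 1/8 (three parent–offspring links: r = (1/2)^3 = 1/8).
Summing one r·B term per recipient: 2·0.125·0.139 + 2·0.125·0.0193 = 0.039575.
0.039575 > 0.026: the indirect benefit exceeds the cost.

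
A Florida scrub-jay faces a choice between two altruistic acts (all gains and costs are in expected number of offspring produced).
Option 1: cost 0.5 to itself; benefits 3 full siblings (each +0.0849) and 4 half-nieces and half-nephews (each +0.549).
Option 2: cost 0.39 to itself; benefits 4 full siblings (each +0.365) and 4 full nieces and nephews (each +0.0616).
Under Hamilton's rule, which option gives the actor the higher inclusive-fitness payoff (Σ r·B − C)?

Option 1: r to a full sibling = 0.5.
Option 1: r to a half-niece or half-nephew = 0.125.
Option 1: Σ r·B − C = (3·0.5·0.0849 + 4·0.125·0.549) − 0.5 = -0.09815.
Option 2: r to a full sibling = 0.5.
Option 2: r to a full niece or nephew = 0.25.
Option 2: Σ r·B − C = (4·0.5·0.365 + 4·0.25·0.0616) − 0.39 = 0.4016.
Option 2 has the higher net inclusive-fitness payoff.

Option 2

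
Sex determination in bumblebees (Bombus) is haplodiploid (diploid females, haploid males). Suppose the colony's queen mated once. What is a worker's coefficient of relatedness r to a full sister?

Haplodiploid full sisters inherit their father's entire haploid genome identically (contributing 1/2) and on average half of their mother's contribution (1/2 · 1/2 = 1/4); r = 1/2 + 1/4 = 3/4.

0.75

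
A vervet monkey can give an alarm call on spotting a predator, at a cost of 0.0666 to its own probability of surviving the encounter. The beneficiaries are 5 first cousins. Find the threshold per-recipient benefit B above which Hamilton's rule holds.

r to a first cousin = 1/8 (first cousins share one grandparent pair — two paths of length 4: r = 2·(1/2)^4 = 1/8).
Hamilton's rule with n recipients of equal r: n·r·B > C, so B > C/(n·r) = 0.0666/(5·0.125) = 0.1066.

0.1066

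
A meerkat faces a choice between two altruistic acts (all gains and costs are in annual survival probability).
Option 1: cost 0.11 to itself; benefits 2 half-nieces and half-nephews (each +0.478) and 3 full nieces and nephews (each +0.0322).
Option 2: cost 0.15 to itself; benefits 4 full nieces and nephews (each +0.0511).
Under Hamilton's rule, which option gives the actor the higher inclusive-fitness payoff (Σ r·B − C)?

Option 1: r to a half-niece or half-nephew = 0.125.
Option 1: r to a full niece or nephew = 0.25.
Option 1: Σ r·B − C = (2·0.125·0.478 + 3·0.25·0.0322) − 0.11 = 0.03365.
Option 2: r to a full niece or nephew = 0.25.
Option 2: Σ r·B − C = (4·0.25·0.0511) − 0.15 = -0.0989.
Option 1 has the higher net inclusive-fitness payoff.

Option 1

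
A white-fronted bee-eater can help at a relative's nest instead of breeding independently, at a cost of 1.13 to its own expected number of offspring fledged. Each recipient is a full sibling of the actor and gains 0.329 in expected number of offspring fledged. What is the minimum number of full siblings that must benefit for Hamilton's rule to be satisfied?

r to a full sibling = 0.5 (full sibs share both parents — two paths of length 2: r = 2·(1/2)^2 = 1/2).
Hamilton's rule: n·r·B > C  ⇒  n > C/(r·B) = 1.13/(0.5·0.329) = 6.869.
The smallest integer exceeding 6.869 is 7.

7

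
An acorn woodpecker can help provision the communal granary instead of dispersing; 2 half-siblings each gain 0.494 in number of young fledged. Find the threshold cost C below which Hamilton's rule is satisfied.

r to a half-sibling = 1/4 (half-sibs share one parent — one path of length 2: r = (1/2)^2 = 1/4).
Hamilton's rule: n·r·B > C, so the trait is favored while C < n·r·B = 2·0.25·0.494 = 0.247.

0.247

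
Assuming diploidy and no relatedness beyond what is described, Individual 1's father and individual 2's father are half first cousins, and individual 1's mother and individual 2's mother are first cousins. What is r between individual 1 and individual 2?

Wright's path rule: contributions from independent ancestry routes add.
Individual 1 and individual 2 are related in two ways: half second cousins through their fathers (r = 1/64) and second cousins through their mothers (r = 1/32).
r = 1/64 + 1/32 = 3/64 = 0.046875.

0.046875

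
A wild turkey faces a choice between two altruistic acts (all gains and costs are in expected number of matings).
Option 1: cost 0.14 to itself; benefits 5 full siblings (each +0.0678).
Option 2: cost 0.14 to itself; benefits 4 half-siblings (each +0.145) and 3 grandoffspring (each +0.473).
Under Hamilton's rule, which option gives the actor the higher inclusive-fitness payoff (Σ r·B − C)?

Option 2

Option 1: r to a full sibling = 0.5.
Option 1: Σ r·B − C = (5·0.5·0.0678) − 0.14 = 0.0295.
Option 2: r to a half-sibling = 0.25.
Option 2: r to a grandoffspring = 0.25.
Option 2: Σ r·B − C = (4·0.25·0.145 + 3·0.25·0.473) − 0.14 = 0.35975.
Option 2 has the higher net inclusive-fitness payoff.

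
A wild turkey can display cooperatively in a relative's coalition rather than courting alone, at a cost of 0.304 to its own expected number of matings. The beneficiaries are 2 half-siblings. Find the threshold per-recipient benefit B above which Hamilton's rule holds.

r to a half-sibling = 1/4 (half-sibs share one parent — one path of length 2: r = (1/2)^2 = 1/4).
Hamilton's rule with n recipients of equal r: n·r·B > C, so B > C/(n·r) = 0.304/(2·0.25) = 0.608.

0.608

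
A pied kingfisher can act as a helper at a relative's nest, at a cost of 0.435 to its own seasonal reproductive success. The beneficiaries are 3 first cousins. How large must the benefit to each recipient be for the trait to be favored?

r to a first cousin = 1/8 (first cousins share one grandparent pair — two paths of length 4: r = 2·(1/2)^4 = 1/8).
Hamilton's rule with n recipients of equal r: n·r·B > C, so B > C/(n·r) = 0.435/(3·0.125) = 1.16.

1.16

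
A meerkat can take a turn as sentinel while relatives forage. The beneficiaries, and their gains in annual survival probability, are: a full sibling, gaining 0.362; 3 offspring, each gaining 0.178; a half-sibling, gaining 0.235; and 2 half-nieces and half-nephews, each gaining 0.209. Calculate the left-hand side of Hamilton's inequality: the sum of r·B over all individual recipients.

r to a full sibling = 1/2 (full sibs share both parents — two paths of length 2: r = 2·(1/2)^2 = 1/2).
r to an offspring = 1/2 (one parent–offspring link: r = (1/2)^1 = 1/2).
r to a half-sibling = 1/4 (half-sibs share one parent — one path of length 2: r = (1/2)^2 = 1/4).
r to a half-niece or half-nephew = 0.125 (half-aunt/uncle↔niece/nephew: one path of length 3: r = (1/2)^3 = 1/8).
Summing one r·B term per recipient: 1·0.5·0.362 + 3·0.5·0.178 + 1·0.25·0.235 + 2·0.125·0.209 = 0.559.

0.559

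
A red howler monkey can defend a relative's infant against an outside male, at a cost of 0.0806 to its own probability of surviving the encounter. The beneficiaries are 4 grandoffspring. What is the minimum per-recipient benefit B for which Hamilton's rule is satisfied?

0.0806

r to a grandoffspring = 0.25 (two parent–offspring links: r = (1/2)^2 = 1/4).
Hamilton's rule with n recipients of equal r: n·r·B > C, so B > C/(n·r) = 0.0806/(4·0.25) = 0.0806.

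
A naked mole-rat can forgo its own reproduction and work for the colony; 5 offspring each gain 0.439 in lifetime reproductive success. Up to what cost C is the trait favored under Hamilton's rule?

1.0975

r to an offspring = 1/2 (one parent–offspring link: r = (1/2)^1 = 1/2).
Hamilton's rule: n·r·B > C, so the trait is favored while C < n·r·B = 5·0.5·0.439 = 1.0975.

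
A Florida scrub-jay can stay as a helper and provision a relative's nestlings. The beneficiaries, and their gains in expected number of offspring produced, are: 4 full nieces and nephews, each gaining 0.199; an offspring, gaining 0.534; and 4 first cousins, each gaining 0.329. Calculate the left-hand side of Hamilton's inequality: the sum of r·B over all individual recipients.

0.6305

r to a full niece or nephew = 0.25 (full aunt/uncle↔niece/nephew: two paths of length 3 through the shared grandparent pair: r = 2·(1/2)^3 = 1/4).
r to an offspring = 1/2 (one parent–offspring link: r = (1/2)^1 = 1/2).
r to a first cousin = 0.125 (first cousins share one grandparent pair — two paths of length 4: r = 2·(1/2)^4 = 1/8).
Summing one r·B term per recipient: 4·0.25·0.199 + 1·0.5·0.534 + 4·0.125·0.329 = 0.6305.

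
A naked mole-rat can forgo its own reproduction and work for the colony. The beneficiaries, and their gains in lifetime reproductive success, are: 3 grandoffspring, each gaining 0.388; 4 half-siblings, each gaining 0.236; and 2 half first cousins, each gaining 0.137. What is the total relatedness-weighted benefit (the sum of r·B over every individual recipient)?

0.544125

r to a grandoffspring = 1/4 (two parent–offspring links: r = (1/2)^2 = 1/4).
r to a half-sibling = 1/4 (half-sibs share one parent — one path of length 2: r = (1/2)^2 = 1/4).
r to a half first cousin = 0.0625 (half first cousins share one grandparent — one path of length 4: r = (1/2)^4 = 1/16).
Summing one r·B term per recipient: 3·0.25·0.388 + 4·0.25·0.236 + 2·0.0625·0.137 = 0.544125.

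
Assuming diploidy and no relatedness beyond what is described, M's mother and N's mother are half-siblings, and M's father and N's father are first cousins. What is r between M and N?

0.09375

Relatedness sums over independent paths through distinct common ancestors.
M and N are related in two ways: half first cousins through their mothers (r = 1/16) and second cousins through their fathers (r = 1/32).
r = 1/16 + 1/32 = 3/32 = 0.09375.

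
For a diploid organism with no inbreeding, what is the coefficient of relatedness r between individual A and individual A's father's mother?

Each parent–offspring link contributes a factor of 1/2, and independent paths through distinct common ancestors add.
Two parent–offspring links: r = (1/2)^2 = 1/4.

0.25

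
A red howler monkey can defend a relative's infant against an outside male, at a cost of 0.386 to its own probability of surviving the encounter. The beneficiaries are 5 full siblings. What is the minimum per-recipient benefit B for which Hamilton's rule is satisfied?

r to a full sibling = 0.5 (full sibs share both parents — two paths of length 2: r = 2·(1/2)^2 = 1/2).
Hamilton's rule with n recipients of equal r: n·r·B > C, so B > C/(n·r) = 0.386/(5·0.5) = 0.1544.

0.1544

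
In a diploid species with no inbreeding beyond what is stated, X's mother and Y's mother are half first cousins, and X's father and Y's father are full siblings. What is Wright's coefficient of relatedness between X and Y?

Relatedness sums over independent paths through distinct common ancestors.
X and Y are related in two ways: half second cousins through their mothers (r = 1/64) and first cousins through their fathers (r = 1/8).
r = 1/64 + 1/8 = 0.140625.

0.140625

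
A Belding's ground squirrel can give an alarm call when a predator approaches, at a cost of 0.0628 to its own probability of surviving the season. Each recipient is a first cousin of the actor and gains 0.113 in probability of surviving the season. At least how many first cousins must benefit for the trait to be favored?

r to a first cousin = 1/8 (first cousins share one grandparent pair — two paths of length 4: r = 2·(1/2)^4 = 1/8).
Hamilton's rule: n·r·B > C  ⇒  n > C/(r·B) = 0.0628/(0.125·0.113) = 4.446.
The smallest integer exceeding 4.446 is 5.

5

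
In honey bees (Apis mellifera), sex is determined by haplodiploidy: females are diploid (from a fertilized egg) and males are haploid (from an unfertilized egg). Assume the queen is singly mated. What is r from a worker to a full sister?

0.75

Haplodiploid full sisters inherit their father's entire haploid genome identically (contributing 1/2) and on average half of their mother's contribution (1/2 · 1/2 = 1/4); r = 1/2 + 1/4 = 3/4.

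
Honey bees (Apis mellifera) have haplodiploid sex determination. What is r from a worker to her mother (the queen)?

0.5

One meiotic link between diploid queen and diploid daughter: r = 1/2.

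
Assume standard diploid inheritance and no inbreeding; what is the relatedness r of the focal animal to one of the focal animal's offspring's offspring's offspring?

0.125

Each parent–offspring link contributes a factor of 1/2, and independent paths through distinct common ancestors add.
Three parent–offspring links: r = (1/2)^3 = 1/8.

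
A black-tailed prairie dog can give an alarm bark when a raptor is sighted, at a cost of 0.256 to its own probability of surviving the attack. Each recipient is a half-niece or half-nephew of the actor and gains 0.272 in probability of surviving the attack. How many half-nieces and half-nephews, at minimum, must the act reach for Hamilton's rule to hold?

r to a half-niece or half-nephew = 1/8 (half-aunt/uncle↔niece/nephew: one path of length 3: r = (1/2)^3 = 1/8).
Hamilton's rule: n·r·B > C  ⇒  n > C/(r·B) = 0.256/(0.125·0.272) = 7.529.
The smallest integer exceeding 7.529 is 8.

8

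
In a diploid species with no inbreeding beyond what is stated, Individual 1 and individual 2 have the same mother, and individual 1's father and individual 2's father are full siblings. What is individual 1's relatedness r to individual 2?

With two independent routes of shared ancestry, r is the sum of the two contributions.
Individual 1 and individual 2 are related in two ways: half-sibs through their shared mother (r = 1/4) and first cousins through their fathers (r = 1/8).
r = 1/4 + 1/8 = 3/8 = 0.375.

0.375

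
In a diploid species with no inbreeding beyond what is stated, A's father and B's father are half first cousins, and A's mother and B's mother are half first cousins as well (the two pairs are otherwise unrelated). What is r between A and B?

Wright's path rule: contributions from independent ancestry routes add.
A and B are related in two ways: half second cousins through their fathers (r = 1/64) and half second cousins through their mothers (r = 1/64).
r = 1/64 + 1/64 = 0.03125.

0.03125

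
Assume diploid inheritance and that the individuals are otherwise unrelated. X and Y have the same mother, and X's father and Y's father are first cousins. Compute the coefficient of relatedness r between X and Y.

Relatedness sums over independent paths through distinct common ancestors.
X and Y are related in two ways: half-sibs through their shared mother (r = 1/4) and second cousins through their fathers (r = 1/32).
r = 1/4 + 1/32 = 9/32 = 0.28125.

0.28125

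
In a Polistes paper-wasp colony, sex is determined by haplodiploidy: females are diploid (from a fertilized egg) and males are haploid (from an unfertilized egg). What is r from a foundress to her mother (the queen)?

One meiotic link between diploid queen and diploid daughter: r = 1/2.

0.5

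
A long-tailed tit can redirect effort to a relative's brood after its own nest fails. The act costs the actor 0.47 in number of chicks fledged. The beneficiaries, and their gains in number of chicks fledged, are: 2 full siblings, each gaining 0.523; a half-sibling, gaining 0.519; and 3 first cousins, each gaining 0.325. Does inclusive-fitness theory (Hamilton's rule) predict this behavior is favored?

Hamilton's rule: the trait is favored when the sum of r·B over every recipient exceeds the actor's cost C.
r to a full sibling = 1/2 (full sibs share both parents — two paths of length 2: r = 2·(1/2)^2 = 1/2).
r to a half-sibling = 0.25 (half-sibs share one parent — one path of length 2: r = (1/2)^2 = 1/4).
r to a first cousin = 0.125 (first cousins share one grandparent pair — two paths of length 4: r = 2·(1/2)^4 = 1/8).
Summing one r·B term per recipient: 2·0.5·0.523 + 1·0.25·0.519 + 3·0.125·0.325 = 0.774625.
0.774625 > 0.47: the indirect benefit exceeds the cost.

Yes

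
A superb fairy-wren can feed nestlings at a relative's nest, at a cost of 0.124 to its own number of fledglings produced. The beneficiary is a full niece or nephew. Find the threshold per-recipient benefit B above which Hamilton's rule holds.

0.496

r to a full niece or nephew = 1/4 (full aunt/uncle↔niece/nephew: two paths of length 3 through the shared grandparent pair: r = 2·(1/2)^3 = 1/4).
Hamilton's rule with n recipients of equal r: n·r·B > C, so B > C/(n·r) = 0.124/(1·0.25) = 0.496.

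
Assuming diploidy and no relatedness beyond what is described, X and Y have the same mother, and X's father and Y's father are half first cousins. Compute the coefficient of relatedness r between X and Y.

Independent pedigree routes through distinct common ancestors add.
X and Y are related in two ways: half-sibs through their shared mother (r = 1/4) and half second cousins through their fathers (r = 1/64).
r = 1/4 + 1/64 = 17/64 = 0.265625.

0.265625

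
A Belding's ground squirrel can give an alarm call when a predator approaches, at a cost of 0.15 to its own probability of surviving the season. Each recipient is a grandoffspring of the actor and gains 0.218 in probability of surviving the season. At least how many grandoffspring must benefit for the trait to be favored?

3

r to a grandoffspring = 1/4 (two parent–offspring links: r = (1/2)^2 = 1/4).
Hamilton's rule: n·r·B > C  ⇒  n > C/(r·B) = 0.15/(0.25·0.218) = 2.752.
The smallest integer exceeding 2.752 is 3.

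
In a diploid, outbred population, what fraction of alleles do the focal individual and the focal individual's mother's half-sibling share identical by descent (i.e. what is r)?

Each parent–offspring link contributes a factor of 1/2, and independent paths through distinct common ancestors add.
Half-aunt/uncle↔niece/nephew: one path of length 3: r = (1/2)^3 = 1/8.

0.125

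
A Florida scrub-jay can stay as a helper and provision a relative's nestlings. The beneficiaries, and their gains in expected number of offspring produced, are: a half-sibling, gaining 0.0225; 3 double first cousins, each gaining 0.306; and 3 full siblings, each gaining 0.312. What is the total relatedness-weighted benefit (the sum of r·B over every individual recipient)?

r to a half-sibling = 0.25 (half-sibs share one parent — one path of length 2: r = (1/2)^2 = 1/4).
r to a double first cousin = 1/4 (double first cousins share both grandparent pairs — four paths of length 4: r = 4·(1/2)^4 = 1/4).
r to a full sibling = 1/2 (full sibs share both parents — two paths of length 2: r = 2·(1/2)^2 = 1/2).
Summing one r·B term per recipient: 1·0.25·0.0225 + 3·0.25·0.306 + 3·0.5·0.312 = 0.703125.

0.703125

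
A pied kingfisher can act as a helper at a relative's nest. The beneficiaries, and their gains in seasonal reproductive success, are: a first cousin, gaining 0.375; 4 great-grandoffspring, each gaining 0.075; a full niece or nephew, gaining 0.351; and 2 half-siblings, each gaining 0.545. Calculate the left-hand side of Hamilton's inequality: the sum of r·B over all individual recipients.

0.444625

r to a first cousin = 0.125 (first cousins share one grandparent pair — two paths of length 4: r = 2·(1/2)^4 = 1/8).
r to a great-grandoffspring = 0.125 (three parent–offspring links: r = (1/2)^3 = 1/8).
r to a full niece or nephew = 1/4 (full aunt/uncle↔niece/nephew: two paths of length 3 through the shared grandparent pair: r = 2·(1/2)^3 = 1/4).
r to a half-sibling = 0.25 (half-sibs share one parent — one path of length 2: r = (1/2)^2 = 1/4).
Summing one r·B term per recipient: 1·0.125·0.375 + 4·0.125·0.075 + 1·0.25·0.351 + 2·0.25·0.545 = 0.444625.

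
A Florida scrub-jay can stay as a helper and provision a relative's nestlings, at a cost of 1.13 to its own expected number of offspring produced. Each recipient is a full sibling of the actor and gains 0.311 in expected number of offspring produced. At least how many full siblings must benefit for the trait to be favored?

r to a full sibling = 0.5 (full sibs share both parents — two paths of length 2: r = 2·(1/2)^2 = 1/2).
Hamilton's rule: n·r·B > C  ⇒  n > C/(r·B) = 1.13/(0.5·0.311) = 7.267.
The smallest integer exceeding 7.267 is 8.

8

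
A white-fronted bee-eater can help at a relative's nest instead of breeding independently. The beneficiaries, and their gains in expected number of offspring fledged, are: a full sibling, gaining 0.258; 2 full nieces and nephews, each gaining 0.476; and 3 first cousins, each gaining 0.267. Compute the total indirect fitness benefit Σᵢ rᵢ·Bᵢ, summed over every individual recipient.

0.467125

r to a full sibling = 1/2 (full sibs share both parents — two paths of length 2: r = 2·(1/2)^2 = 1/2).
r to a full niece or nephew = 0.25 (full aunt/uncle↔niece/nephew: two paths of length 3 through the shared grandparent pair: r = 2·(1/2)^3 = 1/4).
r to a first cousin = 0.125 (first cousins share one grandparent pair — two paths of length 4: r = 2·(1/2)^4 = 1/8).
Summing one r·B term per recipient: 1·0.5·0.258 + 2·0.25·0.476 + 3·0.125·0.267 = 0.467125.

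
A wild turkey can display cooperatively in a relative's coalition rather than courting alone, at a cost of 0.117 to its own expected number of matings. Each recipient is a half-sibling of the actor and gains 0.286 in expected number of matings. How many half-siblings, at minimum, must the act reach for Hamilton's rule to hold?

2

r to a half-sibling = 1/4 (half-sibs share one parent — one path of length 2: r = (1/2)^2 = 1/4).
Hamilton's rule: n·r·B > C  ⇒  n > C/(r·B) = 0.117/(0.25·0.286) = 1.636.
The smallest integer exceeding 1.636 is 2.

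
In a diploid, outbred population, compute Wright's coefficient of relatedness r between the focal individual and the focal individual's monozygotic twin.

1

Each parent–offspring link contributes a factor of 1/2, and independent paths through distinct common ancestors add.
Monozygotic twins share every allele identical by descent: r = 1.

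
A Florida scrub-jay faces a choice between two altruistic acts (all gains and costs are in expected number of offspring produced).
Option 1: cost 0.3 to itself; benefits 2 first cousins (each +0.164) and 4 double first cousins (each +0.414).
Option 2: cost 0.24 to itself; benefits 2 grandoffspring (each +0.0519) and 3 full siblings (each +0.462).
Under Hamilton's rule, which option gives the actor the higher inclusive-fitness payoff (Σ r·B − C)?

Option 1: r to a first cousin = 0.125.
Option 1: r to a double first cousin = 0.25.
Option 1: Σ r·B − C = (2·0.125·0.164 + 4·0.25·0.414) − 0.3 = 0.155.
Option 2: r to a grandoffspring = 0.25.
Option 2: r to a full sibling = 0.5.
Option 2: Σ r·B − C = (2·0.25·0.0519 + 3·0.5·0.462) − 0.24 = 0.47895.
Option 2 has the higher net inclusive-fitness payoff.

Option 2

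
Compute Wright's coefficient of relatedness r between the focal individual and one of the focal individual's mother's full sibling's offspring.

0.125

Each parent–offspring link contributes a factor of 1/2, and independent paths through distinct common ancestors add.
First cousins share one grandparent pair — two paths of length 4: r = 2·(1/2)^4 = 1/8.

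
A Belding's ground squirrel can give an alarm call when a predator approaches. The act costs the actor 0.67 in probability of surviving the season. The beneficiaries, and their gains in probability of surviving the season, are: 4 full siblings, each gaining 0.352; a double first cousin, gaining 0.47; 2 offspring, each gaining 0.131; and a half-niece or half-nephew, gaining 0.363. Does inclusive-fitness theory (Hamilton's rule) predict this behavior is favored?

Hamilton's rule: the trait is favored when the sum of r·B over every recipient exceeds the actor's cost C.
r to a full sibling = 0.5 (full sibs share both parents — two paths of length 2: r = 2·(1/2)^2 = 1/2).
r to a double first cousin = 0.25 (double first cousins share both grandparent pairs — four paths of length 4: r = 4·(1/2)^4 = 1/4).
r to an offspring = 1/2 (one parent–offspring link: r = (1/2)^1 = 1/2).
r to a half-niece or half-nephew = 0.125 (half-aunt/uncle↔niece/nephew: one path of length 3: r = (1/2)^3 = 1/8).
Summing one r·B term per recipient: 4·0.5·0.352 + 1·0.25·0.47 + 2·0.5·0.131 + 1·0.125·0.363 = 0.997875.
0.997875 > 0.67: the indirect benefit exceeds the cost.

Yes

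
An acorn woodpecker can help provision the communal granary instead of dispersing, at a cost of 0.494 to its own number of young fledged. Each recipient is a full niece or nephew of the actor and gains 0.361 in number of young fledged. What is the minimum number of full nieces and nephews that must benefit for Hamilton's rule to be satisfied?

6

r to a full niece or nephew = 0.25 (full aunt/uncle↔niece/nephew: two paths of length 3 through the shared grandparent pair: r = 2·(1/2)^3 = 1/4).
Hamilton's rule: n·r·B > C  ⇒  n > C/(r·B) = 0.494/(0.25·0.361) = 5.474.
The smallest integer exceeding 5.474 is 6.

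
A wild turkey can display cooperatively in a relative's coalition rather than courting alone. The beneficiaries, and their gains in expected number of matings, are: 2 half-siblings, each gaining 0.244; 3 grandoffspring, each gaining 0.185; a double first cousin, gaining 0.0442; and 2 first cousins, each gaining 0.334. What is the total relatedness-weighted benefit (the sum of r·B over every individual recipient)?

r to a half-sibling = 1/4 (half-sibs share one parent — one path of length 2: r = (1/2)^2 = 1/4).
r to a grandoffspring = 1/4 (two parent–offspring links: r = (1/2)^2 = 1/4).
r to a double first cousin = 1/4 (double first cousins share both grandparent pairs — four paths of length 4: r = 4·(1/2)^4 = 1/4).
r to a first cousin = 0.125 (first cousins share one grandparent pair — two paths of length 4: r = 2·(1/2)^4 = 1/8).
Summing one r·B term per recipient: 2·0.25·0.244 + 3·0.25·0.185 + 1·0.25·0.0442 + 2·0.125·0.334 = 0.3553.

0.3553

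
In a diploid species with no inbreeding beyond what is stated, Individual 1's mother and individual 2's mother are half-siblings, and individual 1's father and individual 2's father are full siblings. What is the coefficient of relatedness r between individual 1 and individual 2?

Independent pedigree routes through distinct common ancestors add.
Individual 1 and individual 2 are related in two ways: half first cousins through their mothers (r = 1/16) and first cousins through their fathers (r = 1/8).
r = 1/16 + 1/8 = 3/16 = 0.1875.

0.1875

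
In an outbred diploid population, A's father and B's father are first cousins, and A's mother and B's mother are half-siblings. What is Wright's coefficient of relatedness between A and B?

Relatedness sums over independent paths through distinct common ancestors.
A and B are related in two ways: second cousins through their fathers (r = 1/32) and half first cousins through their mothers (r = 1/16).
r = 1/32 + 1/16 = 0.09375.

0.09375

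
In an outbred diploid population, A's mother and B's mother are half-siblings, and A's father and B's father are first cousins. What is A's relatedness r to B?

0.09375

Independent pedigree routes through distinct common ancestors add.
A and B are related in two ways: half first cousins through their mothers (r = 1/16) and second cousins through their fathers (r = 1/32).
r = 1/16 + 1/32 = 0.09375.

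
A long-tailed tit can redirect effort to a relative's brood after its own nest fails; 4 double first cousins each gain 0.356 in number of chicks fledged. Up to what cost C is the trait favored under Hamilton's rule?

r to a double first cousin = 1/4 (double first cousins share both grandparent pairs — four paths of length 4: r = 4·(1/2)^4 = 1/4).
Hamilton's rule: n·r·B > C, so the trait is favored while C < n·r·B = 4·0.25·0.356 = 0.356.

0.356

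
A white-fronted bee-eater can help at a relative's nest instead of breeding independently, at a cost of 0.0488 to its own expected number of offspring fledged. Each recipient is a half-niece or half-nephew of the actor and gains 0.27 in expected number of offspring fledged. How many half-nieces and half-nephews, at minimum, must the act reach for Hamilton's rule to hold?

r to a half-niece or half-nephew = 1/8 (half-aunt/uncle↔niece/nephew: one path of length 3: r = (1/2)^3 = 1/8).
Hamilton's rule: n·r·B > C  ⇒  n > C/(r·B) = 0.0488/(0.125·0.27) = 1.446.
The smallest integer exceeding 1.446 is 2.

2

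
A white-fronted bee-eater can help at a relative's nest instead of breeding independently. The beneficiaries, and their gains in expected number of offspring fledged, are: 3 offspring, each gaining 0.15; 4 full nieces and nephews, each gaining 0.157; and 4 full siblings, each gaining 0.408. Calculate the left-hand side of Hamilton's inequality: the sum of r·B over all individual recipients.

r to an offspring = 1/2 (one parent–offspring link: r = (1/2)^1 = 1/2).
r to a full niece or nephew = 0.25 (full aunt/uncle↔niece/nephew: two paths of length 3 through the shared grandparent pair: r = 2·(1/2)^3 = 1/4).
r to a full sibling = 0.5 (full sibs share both parents — two paths of length 2: r = 2·(1/2)^2 = 1/2).
Summing one r·B term per recipient: 3·0.5·0.15 + 4·0.25·0.157 + 4·0.5·0.408 = 1.198.

1.198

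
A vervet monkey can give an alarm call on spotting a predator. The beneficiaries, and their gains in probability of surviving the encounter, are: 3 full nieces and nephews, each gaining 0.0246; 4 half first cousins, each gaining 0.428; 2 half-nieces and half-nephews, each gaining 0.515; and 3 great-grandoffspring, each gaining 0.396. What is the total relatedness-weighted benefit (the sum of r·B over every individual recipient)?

r to a full niece or nephew = 0.25 (full aunt/uncle↔niece/nephew: two paths of length 3 through the shared grandparent pair: r = 2·(1/2)^3 = 1/4).
r to a half first cousin = 0.0625 (half first cousins share one grandparent — one path of length 4: r = (1/2)^4 = 1/16).
r to a half-niece or half-nephew = 0.125 (half-aunt/uncle↔niece/nephew: one path of length 3: r = (1/2)^3 = 1/8).
r to a great-grandoffspring = 0.125 (three parent–offspring links: r = (1/2)^3 = 1/8).
Summing one r·B term per recipient: 3·0.25·0.0246 + 4·0.0625·0.428 + 2·0.125·0.515 + 3·0.125·0.396 = 0.4027.

0.4027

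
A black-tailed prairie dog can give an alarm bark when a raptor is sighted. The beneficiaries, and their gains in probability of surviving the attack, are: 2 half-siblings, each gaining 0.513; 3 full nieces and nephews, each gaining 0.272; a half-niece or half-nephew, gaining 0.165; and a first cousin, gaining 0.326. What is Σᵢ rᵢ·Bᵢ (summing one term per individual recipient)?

0.521875

r to a half-sibling = 1/4 (half-sibs share one parent — one path of length 2: r = (1/2)^2 = 1/4).
r to a full niece or nephew = 0.25 (full aunt/uncle↔niece/nephew: two paths of length 3 through the shared grandparent pair: r = 2·(1/2)^3 = 1/4).
r to a half-niece or half-nephew = 0.125 (half-aunt/uncle↔niece/nephew: one path of length 3: r = (1/2)^3 = 1/8).
r to a first cousin = 1/8 (first cousins share one grandparent pair — two paths of length 4: r = 2·(1/2)^4 = 1/8).
Summing one r·B term per recipient: 2·0.25·0.513 + 3·0.25·0.272 + 1·0.125·0.165 + 1·0.125·0.326 = 0.521875.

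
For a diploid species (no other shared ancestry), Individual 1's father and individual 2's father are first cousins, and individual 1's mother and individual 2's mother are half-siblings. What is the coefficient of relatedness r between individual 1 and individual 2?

Wright's path rule: contributions from independent ancestry routes add.
Individual 1 and individual 2 are related in two ways: second cousins through their fathers (r = 1/32) and half first cousins through their mothers (r = 1/16).
r = 1/32 + 1/16 = 3/32 = 0.09375.

0.09375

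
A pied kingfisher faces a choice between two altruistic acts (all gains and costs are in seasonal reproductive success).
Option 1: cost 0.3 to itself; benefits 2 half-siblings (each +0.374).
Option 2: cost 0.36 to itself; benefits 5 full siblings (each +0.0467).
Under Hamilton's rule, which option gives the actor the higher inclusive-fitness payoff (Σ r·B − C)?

Option 1

Option 1: r to a half-sibling = 0.25.
Option 1: Σ r·B − C = (2·0.25·0.374) − 0.3 = -0.113.
Option 2: r to a full sibling = 0.5.
Option 2: Σ r·B − C = (5·0.5·0.0467) − 0.36 = -0.24325.
Option 1 has the higher net inclusive-fitness payoff.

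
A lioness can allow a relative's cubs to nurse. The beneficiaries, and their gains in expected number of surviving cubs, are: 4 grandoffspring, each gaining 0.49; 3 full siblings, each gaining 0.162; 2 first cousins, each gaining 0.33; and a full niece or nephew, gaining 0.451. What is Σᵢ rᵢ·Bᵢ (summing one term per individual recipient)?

r to a grandoffspring = 1/4 (two parent–offspring links: r = (1/2)^2 = 1/4).
r to a full sibling = 1/2 (full sibs share both parents — two paths of length 2: r = 2·(1/2)^2 = 1/2).
r to a first cousin = 0.125 (first cousins share one grandparent pair — two paths of length 4: r = 2·(1/2)^4 = 1/8).
r to a full niece or nephew = 1/4 (full aunt/uncle↔niece/nephew: two paths of length 3 through the shared grandparent pair: r = 2·(1/2)^3 = 1/4).
Summing one r·B term per recipient: 4·0.25·0.49 + 3·0.5·0.162 + 2·0.125·0.33 + 1·0.25·0.451 = 0.92825.

0.92825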